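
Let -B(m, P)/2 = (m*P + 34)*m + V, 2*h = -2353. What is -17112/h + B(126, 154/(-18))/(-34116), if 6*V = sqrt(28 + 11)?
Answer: 45711660/6689579 + sqrt(39)/102348 ≈ 6.8333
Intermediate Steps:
h = -2353/2 (h = (1/2)*(-2353) = -2353/2 ≈ -1176.5)
V = sqrt(39)/6 (V = sqrt(28 + 11)/6 = sqrt(39)/6 ≈ 1.0408)
B(m, P) = -sqrt(39)/3 - 2*m*(34 + P*m) (B(m, P) = -2*((m*P + 34)*m + sqrt(39)/6) = -2*((P*m + 34)*m + sqrt(39)/6) = -2*((34 + P*m)*m + sqrt(39)/6) = -2*(m*(34 + P*m) + sqrt(39)/6) = -2*(sqrt(39)/6 + m*(34 + P*m)) = -sqrt(39)/3 - 2*m*(34 + P*m))
-17112/h + B(126, 154/(-18))/(-34116) = -17112/(-2353/2) + (-68*126 - sqrt(39)/3 - 2*154/(-18)*126**2)/(-34116) = -17112*(-2/2353) + (-8568 - sqrt(39)/3 - 2*154*(-1/18)*15876)*(-1/34116) = 34224/2353 + (-8568 - sqrt(39)/3 - 2*(-77/9)*15876)*(-1/34116) = 34224/2353 + (-8568 - sqrt(39)/3 + 271656)*(-1/34116) = 34224/2353 + (263088 - sqrt(39)/3)*(-1/34116) = 34224/2353 + (-21924/2843 + sqrt(39)/102348) = 45711660/6689579 + sqrt(39)/102348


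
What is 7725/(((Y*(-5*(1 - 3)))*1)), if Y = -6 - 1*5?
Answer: -1545/22 ≈ -70.227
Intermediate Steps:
Y = -11 (Y = -6 - 5 = -11)
7725/(((Y*(-5*(1 - 3)))*1)) = 7725/((-(-55)*(1 - 3)*1)) = 7725/((-(-55)*(-2)*1)) = 7725/((-11*10*1)) = 7725/((-110*1)) = 7725/(-110) = 7725*(-1/110) = -1545/22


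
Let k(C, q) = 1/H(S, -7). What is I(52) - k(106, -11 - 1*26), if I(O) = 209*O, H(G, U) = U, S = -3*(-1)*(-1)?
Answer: 76077/7 ≈ 10868.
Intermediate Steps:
S = -3 (S = 3*(-1) = -3)
k(C, q) = -1/7 (k(C, q) = 1/(-7) = -1/7)
I(52) - k(106, -11 - 1*26) = 209*52 - 1*(-1/7) = 10868 + 1/7 = 76077/7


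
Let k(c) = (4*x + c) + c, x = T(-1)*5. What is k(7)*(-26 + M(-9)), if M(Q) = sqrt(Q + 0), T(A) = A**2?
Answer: -884 + 102*I ≈ -884.0 + 102.0*I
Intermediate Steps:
M(Q) = sqrt(Q)
x = 5 (x = (-1)**2*5 = 1*5 = 5)
k(c) = 20 + 2*c (k(c) = (4*5 + c) + c = (20 + c) + c = 20 + 2*c)
k(7)*(-26 + M(-9)) = (20 + 2*7)*(-26 + sqrt(-9)) = (20 + 14)*(-26 + 3*I) = 34*(-26 + 3*I) = -884 + 102*I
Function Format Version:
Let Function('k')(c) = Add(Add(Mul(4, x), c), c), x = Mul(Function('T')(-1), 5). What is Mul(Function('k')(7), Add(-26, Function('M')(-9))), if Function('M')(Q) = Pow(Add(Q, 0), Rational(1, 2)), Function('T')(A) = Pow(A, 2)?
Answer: Add(-884, Mul(102, I)) ≈ Add(-884.00, Mul(102.00, I))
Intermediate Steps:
Function('M')(Q) = Pow(Q, Rational(1, 2))
x = 5 (x = Mul(Pow(-1, 2), 5) = Mul(1, 5) = 5)
Function('k')(c) = Add(20, Mul(2, c)) (Function('k')(c) = Add(Add(Mul(4, 5), c), c) = Add(Add(20, c), c) = Add(20, Mul(2, c)))
Mul(Function('k')(7), Add(-26, Function('M')(-9))) = Mul(Add(20, Mul(2, 7)), Add(-26, Pow(-9, Rational(1, 2)))) = Mul(Add(20, 14), Add(-26, Mul(3, I))) = Mul(34, Add(-26, Mul(3, I))) = Add(-884, Mul(102, I))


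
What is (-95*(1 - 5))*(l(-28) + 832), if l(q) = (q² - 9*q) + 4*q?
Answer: 667280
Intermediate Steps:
l(q) = q² - 5*q
(-95*(1 - 5))*(l(-28) + 832) = (-95*(1 - 5))*(-28*(-5 - 28) + 832) = (-95*(-4))*(-28*(-33) + 832) = 380*(924 + 832) = 380*1756 = 667280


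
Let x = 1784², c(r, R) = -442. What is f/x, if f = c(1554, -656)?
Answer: -221/1591328 ≈ -0.00013888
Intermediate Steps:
f = -442
x = 3182656
f/x = -442/3182656 = -442*1/3182656 = -221/1591328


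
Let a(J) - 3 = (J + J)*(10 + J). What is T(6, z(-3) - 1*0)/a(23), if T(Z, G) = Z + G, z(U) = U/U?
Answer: 7/1521 ≈ 0.0046022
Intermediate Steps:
z(U) = 1
a(J) = 3 + 2*J*(10 + J) (a(J) = 3 + (J + J)*(10 + J) = 3 + (2*J)*(10 + J) = 3 + 2*J*(10 + J))
T(Z, G) = G + Z
T(6, z(-3) - 1*0)/a(23) = ((1 - 1*0) + 6)/(3 + 2*23² + 20*23) = ((1 + 0) + 6)/(3 + 2*529 + 460) = (1 + 6)/(3 + 1058 + 460) = 7/1521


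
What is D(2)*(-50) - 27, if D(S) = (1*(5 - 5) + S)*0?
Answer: -27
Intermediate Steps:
D(S) = 0 (D(S) = (1*0 + S)*0 = (0 + S)*0 = S*0 = 0)
D(2)*(-50) - 27 = 0*(-50) - 27 = 0 - 27 = -27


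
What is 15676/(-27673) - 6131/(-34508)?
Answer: -371284245/954939884 ≈ -0.38880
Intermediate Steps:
15676/(-27673) - 6131/(-34508) = 15676*(-1/27673) - 6131*(-1/34508) = -15676/27673 + 6131/34508 = -371284245/954939884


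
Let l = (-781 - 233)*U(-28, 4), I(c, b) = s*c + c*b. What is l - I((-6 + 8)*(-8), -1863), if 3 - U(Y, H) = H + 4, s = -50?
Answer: -25538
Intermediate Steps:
I(c, b) = -50*c + b*c (I(c, b) = -50*c + c*b = -50*c + b*c)
U(Y, H) = -1 - H (U(Y, H) = 3 - (H + 4) = 3 - (4 + H) = 3 + (-4 - H) = -1 - H)
l = 5070 (l = (-781 - 233)*(-1 - 1*4) = -1014*(-1 - 4) = -1014*(-5) = 5070)
l - I((-6 + 8)*(-8), -1863) = 5070 - (-6 + 8)*(-8)*(-50 - 1863) = 5070 - 2*(-8)*(-1913) = 5070 - (-16)*(-1913) = 5070 - 1*30608 = 5070 - 30608 = -25538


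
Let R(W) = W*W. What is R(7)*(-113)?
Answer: -5537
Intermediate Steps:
R(W) = W**2
R(7)*(-113) = 7**2*(-113) = 49*(-113) = -5537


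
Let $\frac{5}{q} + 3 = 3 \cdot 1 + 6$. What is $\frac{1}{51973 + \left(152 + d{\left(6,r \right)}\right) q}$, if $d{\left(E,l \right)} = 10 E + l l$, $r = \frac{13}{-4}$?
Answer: $\frac{32}{1669071} \approx 1.9172 \cdot 10^{-5}$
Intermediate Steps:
$q = \frac{5}{6}$ ($q = \frac{5}{-3 + \left(3 \cdot 1 + 6\right)} = \frac{5}{-3 + \left(3 + 6\right)} = \frac{5}{-3 + 9} = \frac{5}{6} \approx 0.83333$)
$r = - \frac{13}{4}$ ($r = 13 \left(- \frac{1}{4}\right) = - \frac{13}{4} \approx -3.25$)
$d{\left(E,l \right)} = l^{2} + 10 E$ ($d{\left(E,l \right)} = 10 E + l^{2} = l^{2} + 10 E$)
$\frac{1}{51973 + \left(152 + d{\left(6,r \right)}\right) q} = \frac{1}{51973 + \left(152 + \left(\left(- \frac{13}{4}\right)^{2} + 10 \cdot 6\right)\right) \frac{5}{6}} = \frac{1}{51973 + \left(152 + \left(\frac{169}{16} + 60\right)\right) \frac{5}{6}} = \frac{1}{51973 + \left(152 + \frac{1129}{16}\right) \frac{5}{6}} = \frac{1}{51973 + \frac{3561}{16} \cdot \frac{5}{6}} = \frac{1}{51973 + \frac{5935}{32}} = \frac{1}{\frac{1669071}{32}} = \frac{32}{1669071}$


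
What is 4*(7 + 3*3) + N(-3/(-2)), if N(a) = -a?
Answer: 125/2 ≈ 62.500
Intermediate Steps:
4*(7 + 3*3) + N(-3/(-2)) = 4*(7 + 3*3) - (-3)/(-2) = 4*(7 + 9) - (-3)*(-1)/2 = 4*16 - 1*3/2 = 64 - 3/2 = 125/2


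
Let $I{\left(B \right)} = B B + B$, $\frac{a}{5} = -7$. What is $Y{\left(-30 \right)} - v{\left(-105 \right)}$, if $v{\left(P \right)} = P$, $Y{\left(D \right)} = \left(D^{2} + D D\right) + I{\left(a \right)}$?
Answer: $3095$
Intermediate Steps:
$a = -35$ ($a = 5 \left(-7\right) = -35$)
$I{\left(B \right)} = B + B^{2}$ ($I{\left(B \right)} = B^{2} + B = B + B^{2}$)
$Y{\left(D \right)} = 1190 + 2 D^{2}$ ($Y{\left(D \right)} = \left(D^{2} + D D\right) - 35 \left(1 - 35\right) = \left(D^{2} + D^{2}\right) - -1190 = 2 D^{2} + 1190 = 1190 + 2 D^{2}$)
$Y{\left(-30 \right)} - v{\left(-105 \right)} = \left(1190 + 2 \left(-30\right)^{2}\right) - -105 = \left(1190 + 2 \cdot 900\right) + 105 = \left(1190 + 1800\right) + 105 = 2990 + 105 = 3095$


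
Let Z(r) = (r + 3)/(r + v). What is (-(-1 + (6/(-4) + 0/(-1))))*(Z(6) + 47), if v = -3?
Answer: 125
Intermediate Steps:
Z(r) = (3 + r)/(-3 + r) (Z(r) = (r + 3)/(r - 3) = (3 + r)/(-3 + r))
(-(-1 + (6/(-4) + 0/(-1))))*(Z(6) + 47) = (-(-1 + (6/(-4) + 0/(-1))))*((3 + 6)/(-3 + 6) + 47) = (-(-1 + (6*(-1/4) + 0*(-1))))*(9/3 + 47) = (-(-1 + (-3/2 + 0)))*((1/3)*9 + 47) = (-(-1 - 3/2))*(3 + 47) = -1*(-5/2)*50 = (5/2)*50 = 125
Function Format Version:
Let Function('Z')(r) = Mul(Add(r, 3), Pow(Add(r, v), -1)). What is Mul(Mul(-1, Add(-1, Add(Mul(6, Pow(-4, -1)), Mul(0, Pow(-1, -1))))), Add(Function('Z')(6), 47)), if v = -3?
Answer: 125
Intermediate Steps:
Function('Z')(r) = Mul(Pow(Add(-3, r), -1), Add(3, r)) (Function('Z')(r) = Mul(Add(r, 3), Pow(Add(r, -3), -1)) = Mul(Add(3, r), Pow(Add(-3, r), -1)) = Mul(Pow(Add(-3, r), -1), Add(3, r)))
Mul(Mul(-1, Add(-1, Add(Mul(6, Pow(-4, -1)), Mul(0, Pow(-1, -1))))), Add(Function('Z')(6), 47)) = Mul(Mul(-1, Add(-1, Add(Mul(6, Pow(-4, -1)), Mul(0, Pow(-1, -1))))), Add(Mul(Pow(Add(-3, 6), -1), Add(3, 6)), 47)) = Mul(Mul(-1, Add(-1, Add(Mul(6, Rational(-1, 4)), Mul(0, -1)))), Add(Mul(Pow(3, -1), 9), 47)) = Mul(Mul(-1, Add(-1, Add(Rational(-3, 2), 0))), Add(Mul(Rational(1, 3), 9), 47)) = Mul(Mul(-1, Add(-1, Rational(-3, 2))), Add(3, 47)) = Mul(Mul(-1, Rational(-5, 2)), 50) = Mul(Rational(5, 2), 50) = 125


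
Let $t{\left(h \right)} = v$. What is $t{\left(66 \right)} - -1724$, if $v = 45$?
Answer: $1769$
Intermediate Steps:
$t{\left(h \right)} = 45$
$t{\left(66 \right)} - -1724 = 45 - -1724 = 45 + 1724 = 1769$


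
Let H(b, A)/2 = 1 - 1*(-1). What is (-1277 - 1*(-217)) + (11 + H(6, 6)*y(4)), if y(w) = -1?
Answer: -1053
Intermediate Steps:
H(b, A) = 4 (H(b, A) = 2*(1 - 1*(-1)) = 2*(1 + 1) = 2*2 = 4)
(-1277 - 1*(-217)) + (11 + H(6, 6)*y(4)) = (-1277 - 1*(-217)) + (11 + 4*(-1)) = (-1277 + 217) + (11 - 4) = -1060 + 7 = -1053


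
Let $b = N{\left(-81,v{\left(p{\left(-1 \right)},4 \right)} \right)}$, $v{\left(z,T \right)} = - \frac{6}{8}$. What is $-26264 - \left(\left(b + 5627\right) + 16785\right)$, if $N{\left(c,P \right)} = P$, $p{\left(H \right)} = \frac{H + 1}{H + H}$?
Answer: $- \frac{194701}{4} \approx -48675.0$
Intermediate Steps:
$p{\left(H \right)} = \frac{1 + H}{2 H}$
$v{\left(z,T \right)} = - \frac{3}{4}$ ($v{\left(z,T \right)} = \left(-6\right) \frac{1}{8} = - \frac{3}{4}$)
$b = - \frac{3}{4} \approx -0.75$
$-26264 - \left(\left(b + 5627\right) + 16785\right) = -26264 - \left(\left(- \frac{3}{4} + 5627\right) + 16785\right) = -26264 - \left(\frac{22505}{4} + 16785\right) = -26264 - \frac{89645}{4} = - \frac{194701}{4}$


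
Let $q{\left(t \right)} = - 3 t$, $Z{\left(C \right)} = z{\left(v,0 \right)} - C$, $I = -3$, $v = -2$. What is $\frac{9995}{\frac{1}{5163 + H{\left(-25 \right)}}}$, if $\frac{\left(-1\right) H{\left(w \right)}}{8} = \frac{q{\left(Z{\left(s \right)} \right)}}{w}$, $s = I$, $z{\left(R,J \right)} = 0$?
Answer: $\frac{257876997}{5} \approx 5.1575 \cdot 10^{7}$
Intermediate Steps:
$s = -3$
$Z{\left(C \right)} = - C$ ($Z{\left(C \right)} = 0 - C = - C$)
$H{\left(w \right)} = \frac{72}{w}$ ($H{\left(w \right)} = - 8 \frac{\left(-3\right) \left(\left(-1\right) \left(-3\right)\right)}{w} = - 8 \frac{\left(-3\right) 3}{w} = - 8 \left(- \frac{9}{w}\right) = \frac{72}{w}$)
$\frac{9995}{\frac{1}{5163 + H{\left(-25 \right)}}} = \frac{9995}{\frac{1}{5163 + \frac{72}{-25}}} = \frac{9995}{\frac{1}{5163 + 72 \left(- \frac{1}{25}\right)}} = \frac{9995}{\frac{1}{5163 - \frac{72}{25}}} = \frac{9995}{\frac{1}{\frac{129003}{25}}} = \frac{9995}{\frac{25}{129003}} = 9995 \cdot \frac{129003}{25} = \frac{257876997}{5}$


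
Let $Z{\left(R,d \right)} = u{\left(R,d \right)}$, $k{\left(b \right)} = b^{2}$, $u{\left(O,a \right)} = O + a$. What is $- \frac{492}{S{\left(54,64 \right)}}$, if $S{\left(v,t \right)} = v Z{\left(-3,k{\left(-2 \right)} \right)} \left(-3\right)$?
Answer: $\frac{82}{27} \approx 3.037$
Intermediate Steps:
$Z{\left(R,d \right)} = R + d$
$S{\left(v,t \right)} = - 3 v$ ($S{\left(v,t \right)} = v \left(-3 + \left(-2\right)^{2}\right) \left(-3\right) = v \left(-3 + 4\right) \left(-3\right) = v 1 \left(-3\right) = v \left(-3\right) = - 3 v$)
$- \frac{492}{S{\left(54,64 \right)}} = - \frac{492}{\left(-3\right) 54} = - \frac{492}{-162} = \left(-492\right) \left(- \frac{1}{162}\right) = \frac{82}{27}$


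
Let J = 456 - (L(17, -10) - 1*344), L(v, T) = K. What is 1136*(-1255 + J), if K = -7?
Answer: -508928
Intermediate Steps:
L(v, T) = -7
J = 807 (J = 456 - (-7 - 1*344) = 456 - (-7 - 344) = 456 - 1*(-351) = 456 + 351 = 807)
1136*(-1255 + J) = 1136*(-1255 + 807) = 1136*(-448) = -508928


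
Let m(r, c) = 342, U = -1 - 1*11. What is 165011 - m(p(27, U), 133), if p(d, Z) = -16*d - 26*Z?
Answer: 164669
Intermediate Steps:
U = -12 (U = -1 - 11 = -12)
p(d, Z) = -26*Z - 16*d
165011 - m(p(27, U), 133) = 165011 - 1*342 = 165011 - 342 = 164669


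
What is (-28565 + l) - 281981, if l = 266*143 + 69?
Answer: -272439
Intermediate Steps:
l = 38107 (l = 38038 + 69 = 38107)
(-28565 + l) - 281981 = (-28565 + 38107) - 281981 = 9542 - 281981 = -272439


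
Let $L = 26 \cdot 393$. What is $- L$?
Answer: $-10218$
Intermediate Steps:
$L = 10218$
$- L = \left(-1\right) 10218 = -10218$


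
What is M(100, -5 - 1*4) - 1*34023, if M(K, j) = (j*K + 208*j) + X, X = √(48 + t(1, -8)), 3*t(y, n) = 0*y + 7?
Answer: -36795 + √453/3 ≈ -36788.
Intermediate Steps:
t(y, n) = 7/3 (t(y, n) = (0*y + 7)/3 = (0 + 7)/3 = (⅓)*7 = 7/3)
X = √453/3 (X = √(48 + 7/3) = √(151/3) = √453/3 ≈ 7.0946)
M(K, j) = 208*j + √453/3 + K*j (M(K, j) = (j*K + 208*j) + √453/3 = (K*j + 208*j) + √453/3 = (208*j + K*j) + √453/3 = 208*j + √453/3 + K*j)
M(100, -5 - 1*4) - 1*34023 = (208*(-5 - 1*4) + √453/3 + 100*(-5 - 1*4)) - 1*34023 = (208*(-5 - 4) + √453/3 + 100*(-5 - 4)) - 34023 = (208*(-9) + √453/3 + 100*(-9)) - 34023 = (-1872 + √453/3 - 900) - 34023 = (-2772 + √453/3) - 34023 = -36795 + √453/3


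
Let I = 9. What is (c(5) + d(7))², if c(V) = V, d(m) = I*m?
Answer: 4624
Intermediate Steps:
d(m) = 9*m
(c(5) + d(7))² = (5 + 9*7)² = (5 + 63)² = 68² = 4624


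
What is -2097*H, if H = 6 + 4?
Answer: -20970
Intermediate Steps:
H = 10
-2097*H = -2097*10 = -20970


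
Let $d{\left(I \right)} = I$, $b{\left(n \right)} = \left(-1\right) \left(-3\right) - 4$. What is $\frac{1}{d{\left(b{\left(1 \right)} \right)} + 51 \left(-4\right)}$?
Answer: $- \frac{1}{205} \approx -0.0048781$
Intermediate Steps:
$b{\left(n \right)} = -1$ ($b{\left(n \right)} = 3 - 4 = -1$)
$\frac{1}{d{\left(b{\left(1 \right)} \right)} + 51 \left(-4\right)} = \frac{1}{-1 + 51 \left(-4\right)} = \frac{1}{-1 - 204} = \frac{1}{-205} = - \frac{1}{205}$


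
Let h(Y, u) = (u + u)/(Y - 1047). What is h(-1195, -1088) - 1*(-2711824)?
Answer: 3039955792/1121 ≈ 2.7118e+6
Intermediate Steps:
h(Y, u) = 2*u/(-1047 + Y) (h(Y, u) = (2*u)/(-1047 + Y) = 2*u/(-1047 + Y))
h(-1195, -1088) - 1*(-2711824) = 2*(-1088)/(-1047 - 1195) - 1*(-2711824) = 2*(-1088)/(-2242) + 2711824 = 2*(-1088)*(-1/2242) + 2711824 = 1088/1121 + 2711824 = 3039955792/1121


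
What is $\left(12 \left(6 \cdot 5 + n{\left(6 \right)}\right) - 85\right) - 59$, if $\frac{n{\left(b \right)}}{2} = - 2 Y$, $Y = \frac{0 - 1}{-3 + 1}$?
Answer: $192$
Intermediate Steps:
$Y = \frac{1}{2}$ ($Y = - \frac{1}{-2} = \left(-1\right) \left(- \frac{1}{2}\right) = \frac{1}{2} \approx 0.5$)
$n{\left(b \right)} = -2$ ($n{\left(b \right)} = 2 \left(\left(-2\right) \frac{1}{2}\right) = 2 \left(-1\right) = -2$)
$\left(12 \left(6 \cdot 5 + n{\left(6 \right)}\right) - 85\right) - 59 = \left(12 \left(6 \cdot 5 - 2\right) - 85\right) - 59 = \left(12 \left(30 - 2\right) - 85\right) - 59 = \left(12 \cdot 28 - 85\right) - 59 = \left(336 - 85\right) - 59 = 251 - 59 = 192$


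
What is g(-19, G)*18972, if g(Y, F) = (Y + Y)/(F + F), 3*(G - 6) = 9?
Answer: -40052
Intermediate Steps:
G = 9 (G = 6 + (⅓)*9 = 6 + 3 = 9)
g(Y, F) = Y/F (g(Y, F) = (2*Y)/((2*F)) = (2*Y)*(1/(2*F)) = Y/F)
g(-19, G)*18972 = -19/9*18972 = -40052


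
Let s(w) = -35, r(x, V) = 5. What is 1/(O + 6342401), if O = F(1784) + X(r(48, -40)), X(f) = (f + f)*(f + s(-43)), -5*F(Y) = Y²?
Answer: 5/28527849 ≈ 1.7527e-7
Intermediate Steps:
F(Y) = -Y²/5
X(f) = 2*f*(-35 + f) (X(f) = (f + f)*(f - 35) = (2*f)*(-35 + f) = 2*f*(-35 + f))
O = -3184156/5 (O = -⅕*1784² + 2*5*(-35 + 5) = -⅕*3182656 + 2*5*(-30) = -3182656/5 - 300 = -3184156/5 ≈ -6.3683e+5)
1/(O + 6342401) = 1/(-3184156/5 + 6342401) = 1/(28527849/5) = 5/28527849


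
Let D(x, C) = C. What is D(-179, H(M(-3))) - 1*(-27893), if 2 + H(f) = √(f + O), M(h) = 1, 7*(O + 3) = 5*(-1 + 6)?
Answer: 27891 + √77/7 ≈ 27892.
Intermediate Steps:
O = 4/7 (O = -3 + (5*(-1 + 6))/7 = -3 + (5*5)/7 = -3 + (⅐)*25 = -3 + 25/7 = 4/7 ≈ 0.57143)
H(f) = -2 + √(4/7 + f) (H(f) = -2 + √(f + 4/7) = -2 + √(4/7 + f))
D(-179, H(M(-3))) - 1*(-27893) = (-2 + √(28 + 49*1)/7) - 1*(-27893) = (-2 + √(28 + 49)/7) + 27893 = (-2 + √77/7) + 27893 = 27891 + √77/7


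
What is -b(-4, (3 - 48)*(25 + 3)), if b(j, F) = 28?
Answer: -28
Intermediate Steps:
-b(-4, (3 - 48)*(25 + 3)) = -1*28 = -28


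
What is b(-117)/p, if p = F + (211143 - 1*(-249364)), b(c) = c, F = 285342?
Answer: -9/57373 ≈ -0.00015687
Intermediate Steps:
p = 745849 (p = 285342 + (211143 - 1*(-249364)) = 285342 + (211143 + 249364) = 285342 + 460507 = 745849)
b(-117)/p = -117/745849 = -117*1/745849 = -9/57373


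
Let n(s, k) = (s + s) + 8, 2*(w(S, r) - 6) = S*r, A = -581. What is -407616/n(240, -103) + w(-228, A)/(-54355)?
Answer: -554707320/663131 ≈ -836.50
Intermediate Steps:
w(S, r) = 6 + S*r/2 (w(S, r) = 6 + (S*r)/2 = 6 + S*r/2)
n(s, k) = 8 + 2*s (n(s, k) = 2*s + 8 = 8 + 2*s)
-407616/n(240, -103) + w(-228, A)/(-54355) = -407616/(8 + 2*240) + (6 + (½)*(-228)*(-581))/(-54355) = -407616/(8 + 480) + (6 + 66234)*(-1/54355) = -407616/488 + 66240*(-1/54355) = -407616*1/488 - 13248/10871 = -50952/61 - 13248/10871 = -554707320/663131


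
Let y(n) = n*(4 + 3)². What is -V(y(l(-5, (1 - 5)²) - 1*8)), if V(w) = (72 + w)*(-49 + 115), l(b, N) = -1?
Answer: 24354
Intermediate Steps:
y(n) = 49*n (y(n) = n*7² = n*49 = 49*n)
V(w) = 4752 + 66*w (V(w) = (72 + w)*66 = 4752 + 66*w)
-V(y(l(-5, (1 - 5)²) - 1*8)) = -(4752 + 66*(49*(-1 - 1*8))) = -(4752 + 66*(49*(-1 - 8))) = -(4752 + 66*(49*(-9))) = -(4752 + 66*(-441)) = -(4752 - 29106) = -1*(-24354) = 24354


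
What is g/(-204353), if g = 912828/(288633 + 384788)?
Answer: -130404/19659371659 ≈ -6.6332e-6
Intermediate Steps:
g = 130404/96203 (g = 912828/673421 = 912828*(1/673421) = 130404/96203 ≈ 1.3555)
g/(-204353) = (130404/96203)/(-204353) = (130404/96203)*(-1/204353) = -130404/19659371659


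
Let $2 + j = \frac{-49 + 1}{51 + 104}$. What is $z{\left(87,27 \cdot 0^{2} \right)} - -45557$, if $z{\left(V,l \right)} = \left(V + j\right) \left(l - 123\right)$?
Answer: $\frac{5446714}{155} \approx 35140.0$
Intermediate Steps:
$j = - \frac{358}{155}$ ($j = -2 + \frac{-49 + 1}{51 + 104} = -2 - \frac{48}{155} = - \frac{358}{155} \approx -2.3097$)
$z{\left(V,l \right)} = \left(-123 + l\right) \left(- \frac{358}{155} + V\right)$ ($z{\left(V,l \right)} = \left(V - \frac{358}{155}\right) \left(l - 123\right) = \left(- \frac{358}{155} + V\right) \left(-123 + l\right) = \left(-123 + l\right) \left(- \frac{358}{155} + V\right)$)
$z{\left(87,27 \cdot 0^{2} \right)} - -45557 = \left(\frac{44034}{155} - 10701 - \frac{358 \cdot 27 \cdot 0^{2}}{155} + 87 \cdot 27 \cdot 0^{2}\right) - -45557 = \left(\frac{44034}{155} - 10701 - \frac{358 \cdot 27 \cdot 0}{155} + 87 \cdot 27 \cdot 0\right) + 45557 = \left(\frac{44034}{155} - 10701 - 0 + 87 \cdot 0\right) + 45557 = \left(\frac{44034}{155} - 10701 + 0 + 0\right) + 45557 = - \frac{1614621}{155} + 45557 = \frac{5446714}{155}$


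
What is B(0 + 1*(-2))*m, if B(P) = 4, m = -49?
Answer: -196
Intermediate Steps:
B(0 + 1*(-2))*m = 4*(-49) = -196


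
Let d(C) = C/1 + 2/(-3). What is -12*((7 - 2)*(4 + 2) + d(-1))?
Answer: -340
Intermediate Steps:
d(C) = -2/3 + C (d(C) = C*1 + 2*(-1/3) = C - 2/3 = -2/3 + C)
-12*((7 - 2)*(4 + 2) + d(-1)) = -12*((7 - 2)*(4 + 2) + (-2/3 - 1)) = -12*(5*6 - 5/3) = -12*(30 - 5/3) = -12*85/3 = -340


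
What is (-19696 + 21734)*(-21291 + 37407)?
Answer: 32844408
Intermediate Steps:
(-19696 + 21734)*(-21291 + 37407) = 2038*16116 = 32844408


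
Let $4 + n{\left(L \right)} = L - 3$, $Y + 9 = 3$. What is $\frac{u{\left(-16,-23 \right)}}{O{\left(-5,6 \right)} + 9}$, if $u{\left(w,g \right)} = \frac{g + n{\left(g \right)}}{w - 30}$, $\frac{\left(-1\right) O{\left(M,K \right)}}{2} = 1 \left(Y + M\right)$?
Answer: $\frac{53}{1426} \approx 0.037167$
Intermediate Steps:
$Y = -6$ ($Y = -9 + 3 = -6$)
$O{\left(M,K \right)} = 12 - 2 M$ ($O{\left(M,K \right)} = - 2 \cdot 1 \left(-6 + M\right) = - 2 \left(-6 + M\right) = 12 - 2 M$)
$n{\left(L \right)} = -7 + L$ ($n{\left(L \right)} = -4 + \left(L - 3\right) = -4 + \left(-3 + L\right) = -7 + L$)
$u{\left(w,g \right)} = \frac{-7 + 2 g}{-30 + w}$ ($u{\left(w,g \right)} = \frac{g + \left(-7 + g\right)}{w - 30} = \frac{-7 + 2 g}{-30 + w}$)
$\frac{u{\left(-16,-23 \right)}}{O{\left(-5,6 \right)} + 9} = \frac{\frac{1}{-30 - 16} \left(-7 + 2 \left(-23\right)\right)}{\left(12 - -10\right) + 9} = \frac{\frac{1}{-46} \left(-7 - 46\right)}{\left(12 + 10\right) + 9} = \frac{\left(- \frac{1}{46}\right) \left(-53\right)}{22 + 9} = \frac{53}{46 \cdot 31} = \frac{53}{46} \cdot \frac{1}{31} = \frac{53}{1426}$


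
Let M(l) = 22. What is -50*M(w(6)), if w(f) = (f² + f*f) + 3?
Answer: -1100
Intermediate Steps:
w(f) = 3 + 2*f² (w(f) = (f² + f²) + 3 = 2*f² + 3 = 3 + 2*f²)
-50*M(w(6)) = -50*22 = -1100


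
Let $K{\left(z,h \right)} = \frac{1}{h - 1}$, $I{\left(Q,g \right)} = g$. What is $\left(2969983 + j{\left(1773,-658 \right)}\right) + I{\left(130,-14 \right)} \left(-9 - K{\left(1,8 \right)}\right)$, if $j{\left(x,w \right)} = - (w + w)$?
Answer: $2971427$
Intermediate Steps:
$K{\left(z,h \right)} = \frac{1}{-1 + h}$ ($K{\left(z,h \right)} = \frac{1}{h - 1} = \frac{1}{-1 + h}$)
$j{\left(x,w \right)} = - 2 w$
$\left(2969983 + j{\left(1773,-658 \right)}\right) + I{\left(130,-14 \right)} \left(-9 - K{\left(1,8 \right)}\right) = \left(2969983 - -1316\right) - 14 \left(-9 - \frac{1}{-1 + 8}\right) = \left(2969983 + 1316\right) - 14 \left(-9 - \frac{1}{7}\right) = 2971299 - 14 \left(-9 - \frac{1}{7}\right) = 2971299 - -128 = 2971299 + 128 = 2971427$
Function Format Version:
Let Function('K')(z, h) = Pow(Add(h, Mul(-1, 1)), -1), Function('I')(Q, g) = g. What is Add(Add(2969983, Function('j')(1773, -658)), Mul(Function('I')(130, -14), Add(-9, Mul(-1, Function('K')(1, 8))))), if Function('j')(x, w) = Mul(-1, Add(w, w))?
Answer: 2971427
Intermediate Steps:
Function('K')(z, h) = Pow(Add(-1, h), -1) (Function('K')(z, h) = Pow(Add(h, -1), -1) = Pow(Add(-1, h), -1))
Function('j')(x, w) = Mul(-2, w) (Function('j')(x, w) = Mul(-1, Mul(2, w)) = Mul(-2, w))
Add(Add(2969983, Function('j')(1773, -658)), Mul(Function('I')(130, -14), Add(-9, Mul(-1, Function('K')(1, 8))))) = Add(Add(2969983, Mul(-2, -658)), Mul(-14, Add(-9, Mul(-1, Pow(Add(-1, 8), -1))))) = Add(Add(2969983, 1316), Mul(-14, Add(-9, Mul(-1, Pow(7, -1))))) = Add(2971299, Mul(-14, Add(-9, Mul(-1, Rational(1, 7))))) = Add(2971299, Mul(-14, Add(-9, Rational(-1, 7)))) = Add(2971299, Mul(-14, Rational(-64, 7))) = Add(2971299, 128) = 2971427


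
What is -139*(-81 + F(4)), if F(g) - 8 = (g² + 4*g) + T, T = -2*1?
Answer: 5977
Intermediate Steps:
T = -2
F(g) = 6 + g² + 4*g (F(g) = 8 + ((g² + 4*g) - 2) = 8 + (-2 + g² + 4*g) = 6 + g² + 4*g)
-139*(-81 + F(4)) = -139*(-81 + (6 + 4² + 4*4)) = -139*(-81 + (6 + 16 + 16)) = -139*(-81 + 38) = -139*(-43) = 5977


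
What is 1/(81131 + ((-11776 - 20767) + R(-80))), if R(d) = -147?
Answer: 1/48441 ≈ 2.0644e-5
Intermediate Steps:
1/(81131 + ((-11776 - 20767) + R(-80))) = 1/(81131 + ((-11776 - 20767) - 147)) = 1/(81131 + (-32543 - 147)) = 1/(81131 - 32690) = 1/48441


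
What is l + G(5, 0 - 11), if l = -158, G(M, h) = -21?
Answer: -179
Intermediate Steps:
l + G(5, 0 - 11) = -158 - 21 = -179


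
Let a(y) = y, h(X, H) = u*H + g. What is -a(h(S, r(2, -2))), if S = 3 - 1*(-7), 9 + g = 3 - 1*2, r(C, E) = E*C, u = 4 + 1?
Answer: 28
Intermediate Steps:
u = 5
r(C, E) = C*E
g = -8 (g = -9 + (3 - 1*2) = -9 + (3 - 2) = -9 + 1 = -8)
S = 10 (S = 3 + 7 = 10)
h(X, H) = -8 + 5*H (h(X, H) = 5*H - 8 = -8 + 5*H)
-a(h(S, r(2, -2))) = -(-8 + 5*(2*(-2))) = -(-8 + 5*(-4)) = -(-8 - 20) = -1*(-28) = 28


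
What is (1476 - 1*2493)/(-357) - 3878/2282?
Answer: 22294/19397 ≈ 1.1494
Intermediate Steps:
(1476 - 1*2493)/(-357) - 3878/2282 = (1476 - 2493)*(-1/357) - 3878*1/2282 = -1017*(-1/357) - 277/163 = 339/119 - 277/163 = 22294/19397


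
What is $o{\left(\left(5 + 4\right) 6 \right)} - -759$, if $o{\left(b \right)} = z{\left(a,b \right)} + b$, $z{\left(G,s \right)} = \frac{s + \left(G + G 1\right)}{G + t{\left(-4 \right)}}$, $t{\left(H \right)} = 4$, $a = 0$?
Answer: $\frac{1653}{2} \approx 826.5$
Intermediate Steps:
$z{\left(G,s \right)} = \frac{s + 2 G}{4 + G}$ ($z{\left(G,s \right)} = \frac{s + \left(G + G 1\right)}{G + 4} = \frac{s + \left(G + G\right)}{4 + G} = \frac{s + 2 G}{4 + G}$)
$o{\left(b \right)} = \frac{5 b}{4}$ ($o{\left(b \right)} = \frac{b + 2 \cdot 0}{4 + 0} + b = \frac{b + 0}{4} + b = \frac{b}{4} + b = \frac{5 b}{4}$)
$o{\left(\left(5 + 4\right) 6 \right)} - -759 = \frac{5 \left(5 + 4\right) 6}{4} - -759 = \frac{5 \cdot 9 \cdot 6}{4} + 759 = \frac{5}{4} \cdot 54 + 759 = \frac{135}{2} + 759 = \frac{1653}{2}$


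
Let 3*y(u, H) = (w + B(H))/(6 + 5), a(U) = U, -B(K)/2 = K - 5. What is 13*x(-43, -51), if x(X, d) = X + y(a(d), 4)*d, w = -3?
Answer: -5928/11 ≈ -538.91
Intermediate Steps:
B(K) = 10 - 2*K (B(K) = -2*(K - 5) = -2*(-5 + K) = 10 - 2*K)
y(u, H) = 7/33 - 2*H/33 (y(u, H) = ((-3 + (10 - 2*H))/(6 + 5))/3 = ((7 - 2*H)/11)/3 = ((7 - 2*H)*(1/11))/3 = (7/11 - 2*H/11)/3 = 7/33 - 2*H/33)
x(X, d) = X - d/33 (x(X, d) = X + (7/33 - 2/33*4)*d = X + (7/33 - 8/33)*d = X - d/33)
13*x(-43, -51) = 13*(-43 - 1/33*(-51)) = 13*(-43 + 17/11) = 13*(-456/11) = -5928/11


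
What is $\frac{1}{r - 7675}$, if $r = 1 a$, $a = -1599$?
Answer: $- \frac{1}{9274} \approx -0.00010783$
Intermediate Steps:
$r = -1599$ ($r = 1 \left(-1599\right) = -1599$)
$\frac{1}{r - 7675} = \frac{1}{-1599 - 7675} = \frac{1}{-9274} = - \frac{1}{9274}$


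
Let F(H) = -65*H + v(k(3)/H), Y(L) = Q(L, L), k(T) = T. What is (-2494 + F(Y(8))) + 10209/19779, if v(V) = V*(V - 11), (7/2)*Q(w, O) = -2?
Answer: -1750805373/738416 ≈ -2371.0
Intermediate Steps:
Q(w, O) = -4/7 (Q(w, O) = (2/7)*(-2) = -4/7)
v(V) = V*(-11 + V)
Y(L) = -4/7
F(H) = -65*H + 3*(-11 + 3/H)/H (F(H) = -65*H + (3/H)*(-11 + 3/H) = -65*H + 3*(-11 + 3/H)/H)
(-2494 + F(Y(8))) + 10209/19779 = (-2494 + (-65*(-4/7) - 33/(-4/7) + 9/(-4/7)**2)) + 10209/19779 = (-2494 + (260/7 - 33*(-7/4) + 9*(49/16))) + 10209*(1/19779) = (-2494 + (260/7 + 231/4 + 441/16)) + 3403/6593 = (-2494 + 13715/112) + 3403/6593 = -265613/112 + 3403/6593 = -1750805373/738416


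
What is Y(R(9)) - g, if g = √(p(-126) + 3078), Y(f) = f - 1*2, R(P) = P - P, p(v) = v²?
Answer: -2 - 27*√26 ≈ -139.67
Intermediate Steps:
R(P) = 0
Y(f) = -2 + f (Y(f) = f - 2 = -2 + f)
g = 27*√26 (g = √((-126)² + 3078) = √(15876 + 3078) = √18954 = 27*√26 ≈ 137.67)
Y(R(9)) - g = (-2 + 0) - 27*√26 = -2 - 27*√26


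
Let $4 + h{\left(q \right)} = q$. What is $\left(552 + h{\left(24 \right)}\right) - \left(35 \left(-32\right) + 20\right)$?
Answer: $1672$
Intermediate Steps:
$h{\left(q \right)} = -4 + q$
$\left(552 + h{\left(24 \right)}\right) - \left(35 \left(-32\right) + 20\right) = \left(552 + \left(-4 + 24\right)\right) - \left(35 \left(-32\right) + 20\right) = \left(552 + 20\right) - \left(-1120 + 20\right) = 572 - -1100 = 572 + 1100 = 1672$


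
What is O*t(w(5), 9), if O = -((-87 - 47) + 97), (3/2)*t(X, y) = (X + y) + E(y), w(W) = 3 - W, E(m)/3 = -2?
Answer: 74/3 ≈ 24.667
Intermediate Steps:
E(m) = -6 (E(m) = 3*(-2) = -6)
t(X, y) = -4 + 2*X/3 + 2*y/3 (t(X, y) = 2*((X + y) - 6)/3 = 2*(-6 + X + y)/3 = -4 + 2*X/3 + 2*y/3)
O = 37 (O = -(-134 + 97) = -1*(-37) = 37)
O*t(w(5), 9) = 37*(-4 + 2*(3 - 1*5)/3 + (⅔)*9) = 37*(-4 + 2*(3 - 5)/3 + 6) = 37*(-4 + (⅔)*(-2) + 6) = 37*(-4 - 4/3 + 6) = 37*(⅔) = 74/3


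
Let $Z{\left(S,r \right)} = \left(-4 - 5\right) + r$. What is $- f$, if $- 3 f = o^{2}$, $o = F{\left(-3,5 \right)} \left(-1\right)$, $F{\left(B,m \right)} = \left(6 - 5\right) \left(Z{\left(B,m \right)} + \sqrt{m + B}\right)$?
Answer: $\frac{\left(4 - \sqrt{2}\right)^{2}}{3} \approx 2.2288$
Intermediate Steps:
$Z{\left(S,r \right)} = -9 + r$
$F{\left(B,m \right)} = -9 + m + \sqrt{B + m}$ ($F{\left(B,m \right)} = \left(6 - 5\right) \left(\left(-9 + m\right) + \sqrt{m + B}\right) = 1 \left(\left(-9 + m\right) + \sqrt{B + m}\right) = 1 \left(-9 + m + \sqrt{B + m}\right) = -9 + m + \sqrt{B + m}$)
$o = 4 - \sqrt{2}$ ($o = \left(-9 + 5 + \sqrt{-3 + 5}\right) \left(-1\right) = \left(-9 + 5 + \sqrt{2}\right) \left(-1\right) = \left(-4 + \sqrt{2}\right) \left(-1\right) = 4 - \sqrt{2} \approx 2.5858$)
$f = - \frac{\left(4 - \sqrt{2}\right)^{2}}{3} \approx -2.2288$
$- f = - (-6 + \frac{8 \sqrt{2}}{3}) = 6 - \frac{8 \sqrt{2}}{3}$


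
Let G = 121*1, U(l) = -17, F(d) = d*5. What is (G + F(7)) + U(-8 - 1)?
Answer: 139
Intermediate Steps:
F(d) = 5*d
G = 121
(G + F(7)) + U(-8 - 1) = (121 + 5*7) - 17 = (121 + 35) - 17 = 156 - 17 = 139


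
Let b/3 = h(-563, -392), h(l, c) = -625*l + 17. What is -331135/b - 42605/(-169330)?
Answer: -1109401357/17875761708 ≈ -0.062062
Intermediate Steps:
h(l, c) = 17 - 625*l
b = 1055676 (b = 3*(17 - 625*(-563)) = 3*(17 + 351875) = 3*351892 = 1055676)
-331135/b - 42605/(-169330) = -331135/1055676 - 42605/(-169330) = -331135*1/1055676 - 42605*(-1/169330) = -331135/1055676 + 8521/33866 = -1109401357/17875761708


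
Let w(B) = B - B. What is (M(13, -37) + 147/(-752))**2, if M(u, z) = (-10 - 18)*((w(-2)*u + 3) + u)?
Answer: 113597983849/565504 ≈ 2.0088e+5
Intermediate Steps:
w(B) = 0
M(u, z) = -84 - 28*u (M(u, z) = (-10 - 18)*((0*u + 3) + u) = -28*((0 + 3) + u) = -28*(3 + u) = -84 - 28*u)
(M(13, -37) + 147/(-752))**2 = ((-84 - 28*13) + 147/(-752))**2 = ((-84 - 364) + 147*(-1/752))**2 = (-448 - 147/752)**2 = (-337043/752)**2 = 113597983849/565504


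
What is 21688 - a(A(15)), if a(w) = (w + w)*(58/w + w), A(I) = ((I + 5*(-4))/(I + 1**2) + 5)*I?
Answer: 1495591/128 ≈ 11684.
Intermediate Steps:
A(I) = I*(5 + (-20 + I)/(1 + I)) (A(I) = ((I - 20)/(I + 1) + 5)*I = ((-20 + I)/(1 + I) + 5)*I = (5 + (-20 + I)/(1 + I))*I = I*(5 + (-20 + I)/(1 + I)))
a(w) = 2*w*(w + 58/w) (a(w) = (2*w)*(w + 58/w) = 2*w*(w + 58/w))
21688 - a(A(15)) = 21688 - (116 + 2*(3*15*(-5 + 2*15)/(1 + 15))**2) = 21688 - (116 + 2*(3*15*(-5 + 30)/16)**2) = 21688 - (116 + 2*(3*15*(1/16)*25)**2) = 21688 - (116 + 2*(1125/16)**2) = 21688 - (116 + 2*(1265625/256)) = 21688 - (116 + 1265625/128) = 21688 - 1*1280473/128 = 21688 - 1280473/128 = 1495591/128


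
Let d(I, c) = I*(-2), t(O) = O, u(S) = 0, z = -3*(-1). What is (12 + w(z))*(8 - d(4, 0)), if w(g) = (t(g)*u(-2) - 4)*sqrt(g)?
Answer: 192 - 64*sqrt(3) ≈ 81.149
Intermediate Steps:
z = 3
w(g) = -4*sqrt(g) (w(g) = (g*0 - 4)*sqrt(g) = (0 - 4)*sqrt(g) = -4*sqrt(g))
d(I, c) = -2*I
(12 + w(z))*(8 - d(4, 0)) = (12 - 4*sqrt(3))*(8 - (-2)*4) = (12 - 4*sqrt(3))*(8 - 1*(-8)) = (12 - 4*sqrt(3))*(8 + 8) = (12 - 4*sqrt(3))*16 = 192 - 64*sqrt(3)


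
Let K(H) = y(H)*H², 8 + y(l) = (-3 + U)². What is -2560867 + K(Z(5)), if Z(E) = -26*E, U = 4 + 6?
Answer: -1867967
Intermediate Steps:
U = 10
y(l) = 41 (y(l) = -8 + (-3 + 10)² = -8 + 7² = -8 + 49 = 41)
K(H) = 41*H²
-2560867 + K(Z(5)) = -2560867 + 41*(-26*5)² = -2560867 + 41*(-130)² = -2560867 + 41*16900 = -2560867 + 692900 = -1867967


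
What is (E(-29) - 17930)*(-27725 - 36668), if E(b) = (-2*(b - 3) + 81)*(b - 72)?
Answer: 2097601975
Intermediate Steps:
E(b) = (-72 + b)*(87 - 2*b) (E(b) = (-2*(-3 + b) + 81)*(-72 + b) = ((6 - 2*b) + 81)*(-72 + b) = (87 - 2*b)*(-72 + b) = (-72 + b)*(87 - 2*b))
(E(-29) - 17930)*(-27725 - 36668) = ((-6264 - 2*(-29)**2 + 231*(-29)) - 17930)*(-27725 - 36668) = ((-6264 - 2*841 - 6699) - 17930)*(-64393) = ((-6264 - 1682 - 6699) - 17930)*(-64393) = (-14645 - 17930)*(-64393) = -32575*(-64393) = 2097601975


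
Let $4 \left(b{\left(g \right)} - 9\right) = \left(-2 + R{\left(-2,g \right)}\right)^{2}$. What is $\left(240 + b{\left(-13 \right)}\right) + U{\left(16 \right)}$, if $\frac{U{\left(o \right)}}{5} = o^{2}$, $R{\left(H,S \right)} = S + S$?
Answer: $1725$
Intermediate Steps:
$R{\left(H,S \right)} = 2 S$
$U{\left(o \right)} = 5 o^{2}$
$b{\left(g \right)} = 9 + \frac{\left(-2 + 2 g\right)^{2}}{4}$
$\left(240 + b{\left(-13 \right)}\right) + U{\left(16 \right)} = \left(240 + \left(9 + \left(-1 - 13\right)^{2}\right)\right) + 5 \cdot 16^{2} = \left(240 + \left(9 + \left(-14\right)^{2}\right)\right) + 5 \cdot 256 = \left(240 + \left(9 + 196\right)\right) + 1280 = \left(240 + 205\right) + 1280 = 445 + 1280 = 1725$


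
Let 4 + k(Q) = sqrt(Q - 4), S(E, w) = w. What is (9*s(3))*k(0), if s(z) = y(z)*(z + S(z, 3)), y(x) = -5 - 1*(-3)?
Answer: 432 - 216*I ≈ 432.0 - 216.0*I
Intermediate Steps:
k(Q) = -4 + sqrt(-4 + Q) (k(Q) = -4 + sqrt(Q - 4) = -4 + sqrt(-4 + Q))
y(x) = -2 (y(x) = -5 + 3 = -2)
s(z) = -6 - 2*z (s(z) = -2*(z + 3) = -2*(3 + z) = -6 - 2*z)
(9*s(3))*k(0) = (9*(-6 - 2*3))*(-4 + sqrt(-4 + 0)) = (9*(-6 - 6))*(-4 + sqrt(-4)) = (9*(-12))*(-4 + 2*I) = -108*(-4 + 2*I) = 432 - 216*I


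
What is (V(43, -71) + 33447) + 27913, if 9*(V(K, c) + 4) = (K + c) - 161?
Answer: 61335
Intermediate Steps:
V(K, c) = -197/9 + K/9 + c/9 (V(K, c) = -4 + ((K + c) - 161)/9 = -4 + (-161 + K + c)/9 = -4 + (-161/9 + K/9 + c/9) = -197/9 + K/9 + c/9)
(V(43, -71) + 33447) + 27913 = ((-197/9 + (1/9)*43 + (1/9)*(-71)) + 33447) + 27913 = ((-197/9 + 43/9 - 71/9) + 33447) + 27913 = (-25 + 33447) + 27913 = 33422 + 27913 = 61335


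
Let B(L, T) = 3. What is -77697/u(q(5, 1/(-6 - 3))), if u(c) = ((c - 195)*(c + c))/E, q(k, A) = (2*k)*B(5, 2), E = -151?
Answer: -1303583/1100 ≈ -1185.1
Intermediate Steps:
q(k, A) = 6*k (q(k, A) = (2*k)*3 = 6*k)
u(c) = -2*c*(-195 + c)/151 (u(c) = ((c - 195)*(c + c))/(-151) = ((-195 + c)*(2*c))*(-1/151) = (2*c*(-195 + c))*(-1/151) = -2*c*(-195 + c)/151)
-77697/u(q(5, 1/(-6 - 3))) = -77697*151/(60*(195 - 6*5)) = -77697*151/(60*(195 - 1*30)) = -77697*151/(60*(195 - 30)) = -77697/((2/151)*30*165) = -77697/9900/151 = -77697*151/9900 = -1303583/1100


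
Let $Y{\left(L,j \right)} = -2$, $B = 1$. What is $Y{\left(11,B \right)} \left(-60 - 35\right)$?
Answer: $190$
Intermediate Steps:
$Y{\left(11,B \right)} \left(-60 - 35\right) = - 2 \left(-60 - 35\right) = \left(-2\right) \left(-95\right) = 190$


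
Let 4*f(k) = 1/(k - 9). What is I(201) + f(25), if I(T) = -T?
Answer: -12863/64 ≈ -200.98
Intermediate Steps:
f(k) = 1/(4*(-9 + k)) (f(k) = 1/(4*(k - 9)) = 1/(4*(-9 + k)))
I(201) + f(25) = -1*201 + 1/(4*(-9 + 25)) = -201 + (¼)/16 = -201 + (¼)*(1/16) = -201 + 1/64 = -12863/64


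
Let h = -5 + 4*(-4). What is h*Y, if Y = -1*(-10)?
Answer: -210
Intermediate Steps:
Y = 10
h = -21 (h = -5 - 16 = -21)
h*Y = -21*10 = -210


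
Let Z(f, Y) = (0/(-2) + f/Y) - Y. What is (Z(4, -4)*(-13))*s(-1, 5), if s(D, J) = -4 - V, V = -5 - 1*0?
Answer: -39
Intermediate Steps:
V = -5 (V = -5 + 0 = -5)
s(D, J) = 1 (s(D, J) = -4 - 1*(-5) = -4 + 5 = 1)
Z(f, Y) = -Y + f/Y (Z(f, Y) = (0*(-1/2) + f/Y) - Y = (0 + f/Y) - Y = f/Y - Y = -Y + f/Y)
(Z(4, -4)*(-13))*s(-1, 5) = ((-1*(-4) + 4/(-4))*(-13))*1 = ((4 + 4*(-1/4))*(-13))*1 = ((4 - 1)*(-13))*1 = (3*(-13))*1 = -39*1 = -39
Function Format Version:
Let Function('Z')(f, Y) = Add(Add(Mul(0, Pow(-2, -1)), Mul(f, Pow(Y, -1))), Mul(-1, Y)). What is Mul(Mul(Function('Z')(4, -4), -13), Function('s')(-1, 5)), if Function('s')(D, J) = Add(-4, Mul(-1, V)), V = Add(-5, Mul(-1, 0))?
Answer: -39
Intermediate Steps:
V = -5 (V = Add(-5, 0) = -5)
Function('s')(D, J) = 1 (Function('s')(D, J) = Add(-4, Mul(-1, -5)) = Add(-4, 5) = 1)
Function('Z')(f, Y) = Add(Mul(-1, Y), Mul(f, Pow(Y, -1))) (Function('Z')(f, Y) = Add(Add(Mul(0, Rational(-1, 2)), Mul(f, Pow(Y, -1))), Mul(-1, Y)) = Add(Add(0, Mul(f, Pow(Y, -1))), Mul(-1, Y)) = Add(Mul(f, Pow(Y, -1)), Mul(-1, Y)) = Add(Mul(-1, Y), Mul(f, Pow(Y, -1))))
Mul(Mul(Function('Z')(4, -4), -13), Function('s')(-1, 5)) = Mul(Mul(Add(Mul(-1, -4), Mul(4, Pow(-4, -1))), -13), 1) = Mul(Mul(Add(4, Mul(4, Rational(-1, 4))), -13), 1) = Mul(Mul(Add(4, -1), -13), 1) = Mul(Mul(3, -13), 1) = Mul(-39, 1) = -39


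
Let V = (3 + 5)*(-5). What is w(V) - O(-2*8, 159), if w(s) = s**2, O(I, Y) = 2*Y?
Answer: 1282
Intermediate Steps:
V = -40 (V = 8*(-5) = -40)
w(V) - O(-2*8, 159) = (-40)**2 - 2*159 = 1600 - 1*318 = 1600 - 318 = 1282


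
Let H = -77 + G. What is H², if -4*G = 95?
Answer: 162409/16 ≈ 10151.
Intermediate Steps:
G = -95/4 (G = -¼*95 = -95/4 ≈ -23.750)
H = -403/4 (H = -77 - 95/4 = -403/4 ≈ -100.75)
H² = (-403/4)² = 162409/16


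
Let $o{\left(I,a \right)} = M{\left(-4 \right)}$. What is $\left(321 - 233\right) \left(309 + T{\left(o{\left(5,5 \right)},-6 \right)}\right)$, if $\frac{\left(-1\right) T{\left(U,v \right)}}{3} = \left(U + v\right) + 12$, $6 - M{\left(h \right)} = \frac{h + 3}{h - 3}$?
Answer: $\frac{168432}{7} \approx 24062.0$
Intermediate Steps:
$M{\left(h \right)} = 6 - \frac{3 + h}{-3 + h}$ ($M{\left(h \right)} = 6 - \frac{h + 3}{h - 3} = 6 - \frac{3 + h}{-3 + h}$)
$o{\left(I,a \right)} = \frac{41}{7}$ ($o{\left(I,a \right)} = \frac{-21 + 5 \left(-4\right)}{-3 - 4} = \frac{-21 - 20}{-7} = \left(- \frac{1}{7}\right) \left(-41\right) = \frac{41}{7}$)
$T{\left(U,v \right)} = -36 - 3 U - 3 v$ ($T{\left(U,v \right)} = - 3 \left(\left(U + v\right) + 12\right) = - 3 \left(12 + U + v\right) = -36 - 3 U - 3 v$)
$\left(321 - 233\right) \left(309 + T{\left(o{\left(5,5 \right)},-6 \right)}\right) = \left(321 - 233\right) \left(309 - \frac{249}{7}\right) = 88 \left(309 - \frac{249}{7}\right) = 88 \cdot \frac{1914}{7} = \frac{168432}{7}$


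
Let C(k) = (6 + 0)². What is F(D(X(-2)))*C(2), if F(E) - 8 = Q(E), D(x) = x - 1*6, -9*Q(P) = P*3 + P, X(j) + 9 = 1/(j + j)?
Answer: 532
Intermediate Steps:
X(j) = -9 + 1/(2*j) (X(j) = -9 + 1/(j + j) = -9 + 1/(2*j))
Q(P) = -4*P/9 (Q(P) = -(P*3 + P)/9 = -(3*P + P)/9 = -4*P/9)
C(k) = 36 (C(k) = 6² = 36)
D(x) = -6 + x (D(x) = x - 6 = -6 + x)
F(E) = 8 - 4*E/9
F(D(X(-2)))*C(2) = (8 - 4*(-6 + (-9 + (½)/(-2)))/9)*36 = (8 - 4*(-6 + (-9 + (½)*(-½)))/9)*36 = (8 - 4*(-6 + (-9 - ¼))/9)*36 = (8 - 4*(-6 - 37/4)/9)*36 = (8 - 4/9*(-61/4))*36 = (8 + 61/9)*36 = (133/9)*36 = 532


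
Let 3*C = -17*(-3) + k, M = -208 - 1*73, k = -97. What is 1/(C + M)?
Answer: -3/889 ≈ -0.0033746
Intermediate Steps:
M = -281 (M = -208 - 73 = -281)
C = -46/3 (C = (-17*(-3) - 97)/3 = (51 - 97)/3 = (⅓)*(-46) = -46/3 ≈ -15.333)
1/(C + M) = 1/(-46/3 - 281) = 1/(-889/3) = -3/889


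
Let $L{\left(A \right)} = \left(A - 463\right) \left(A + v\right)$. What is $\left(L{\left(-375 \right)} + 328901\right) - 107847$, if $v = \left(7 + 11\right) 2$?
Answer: $505136$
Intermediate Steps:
$v = 36$ ($v = 18 \cdot 2 = 36$)
$L{\left(A \right)} = \left(-463 + A\right) \left(36 + A\right)$ ($L{\left(A \right)} = \left(A - 463\right) \left(A + 36\right) = \left(-463 + A\right) \left(36 + A\right)$)
$\left(L{\left(-375 \right)} + 328901\right) - 107847 = \left(\left(-16668 + \left(-375\right)^{2} - -160125\right) + 328901\right) - 107847 = \left(\left(-16668 + 140625 + 160125\right) + 328901\right) - 107847 = \left(284082 + 328901\right) - 107847 = 612983 - 107847 = 505136$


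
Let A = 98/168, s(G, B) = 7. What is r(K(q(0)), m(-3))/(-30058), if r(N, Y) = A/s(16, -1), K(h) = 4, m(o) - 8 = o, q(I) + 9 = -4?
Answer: -1/360696 ≈ -2.7724e-6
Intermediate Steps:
q(I) = -13 (q(I) = -9 - 4 = -13)
A = 7/12 (A = 98*(1/168) = 7/12 ≈ 0.58333)
m(o) = 8 + o
r(N, Y) = 1/12 (r(N, Y) = (7/12)/7 = (7/12)*(1/7) = 1/12)
r(K(q(0)), m(-3))/(-30058) = (1/12)/(-30058) = (1/12)*(-1/30058) = -1/360696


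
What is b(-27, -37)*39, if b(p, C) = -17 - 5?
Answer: -858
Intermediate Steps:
b(p, C) = -22
b(-27, -37)*39 = -22*39 = -858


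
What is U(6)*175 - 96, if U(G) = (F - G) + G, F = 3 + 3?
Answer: 954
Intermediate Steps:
F = 6
U(G) = 6 (U(G) = (6 - G) + G = 6)
U(6)*175 - 96 = 6*175 - 96 = 1050 - 96 = 954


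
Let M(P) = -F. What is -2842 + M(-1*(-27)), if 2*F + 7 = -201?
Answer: -2738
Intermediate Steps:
F = -104 (F = -7/2 + (1/2)*(-201) = -7/2 - 201/2 = -104)
M(P) = 104 (M(P) = -1*(-104) = 104)
-2842 + M(-1*(-27)) = -2842 + 104 = -2738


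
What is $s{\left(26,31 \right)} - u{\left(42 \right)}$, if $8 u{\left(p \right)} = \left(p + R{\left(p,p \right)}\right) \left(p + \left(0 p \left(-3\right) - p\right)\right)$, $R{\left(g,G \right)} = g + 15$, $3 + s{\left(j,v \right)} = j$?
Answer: $23$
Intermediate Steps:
$s{\left(j,v \right)} = -3 + j$
$R{\left(g,G \right)} = 15 + g$
$u{\left(p \right)} = 0$ ($u{\left(p \right)} = \frac{\left(p + \left(15 + p\right)\right) \left(p + \left(0 p \left(-3\right) - p\right)\right)}{8} = \frac{\left(15 + 2 p\right) \left(p + \left(0 \left(-3\right) - p\right)\right)}{8} = \frac{\left(15 + 2 p\right) \left(p + \left(0 - p\right)\right)}{8} = \frac{\left(15 + 2 p\right) \left(p - p\right)}{8} = \frac{\left(15 + 2 p\right) 0}{8} = \frac{1}{8} \cdot 0 = 0$)
$s{\left(26,31 \right)} - u{\left(42 \right)} = \left(-3 + 26\right) - 0 = 23 + 0 = 23$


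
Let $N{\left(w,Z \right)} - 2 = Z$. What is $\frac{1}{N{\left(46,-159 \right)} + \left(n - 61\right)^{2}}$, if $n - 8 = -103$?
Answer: $\frac{1}{24179} \approx 4.1358 \cdot 10^{-5}$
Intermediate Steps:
$N{\left(w,Z \right)} = 2 + Z$
$n = -95$ ($n = 8 - 103 = -95$)
$\frac{1}{N{\left(46,-159 \right)} + \left(n - 61\right)^{2}} = \frac{1}{\left(2 - 159\right) + \left(-95 - 61\right)^{2}} = \frac{1}{-157 + \left(-95 + \left(-64 + 3\right)\right)^{2}} = \frac{1}{-157 + \left(-95 - 61\right)^{2}} = \frac{1}{-157 + \left(-156\right)^{2}} = \frac{1}{-157 + 24336} = \frac{1}{24179}$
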